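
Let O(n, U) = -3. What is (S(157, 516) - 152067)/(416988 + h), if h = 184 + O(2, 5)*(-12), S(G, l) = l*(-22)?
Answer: -163419/417208 ≈ -0.39170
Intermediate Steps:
S(G, l) = -22*l
h = 220 (h = 184 - 3*(-12) = 184 + 36 = 220)
(S(157, 516) - 152067)/(416988 + h) = (-22*516 - 152067)/(416988 + 220) = (-11352 - 152067)/417208 = -163419*1/417208 = -163419/417208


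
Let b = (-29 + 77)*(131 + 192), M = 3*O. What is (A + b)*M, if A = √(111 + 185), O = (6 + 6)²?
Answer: 6697728 + 864*√74 ≈ 6.7052e+6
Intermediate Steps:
O = 144 (O = 12² = 144)
M = 432 (M = 3*144 = 432)
A = 2*√74 (A = √296 = 2*√74 ≈ 17.205)
b = 15504 (b = 48*323 = 15504)
(A + b)*M = (2*√74 + 15504)*432 = (15504 + 2*√74)*432 = 6697728 + 864*√74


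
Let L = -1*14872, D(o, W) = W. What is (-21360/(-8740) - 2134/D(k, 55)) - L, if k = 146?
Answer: 32415882/2185 ≈ 14836.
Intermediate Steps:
L = -14872
(-21360/(-8740) - 2134/D(k, 55)) - L = (-21360/(-8740) - 2134/55) - 1*(-14872) = (-21360*(-1/8740) - 2134*1/55) + 14872 = (1068/437 - 194/5) + 14872 = -79438/2185 + 14872 = 32415882/2185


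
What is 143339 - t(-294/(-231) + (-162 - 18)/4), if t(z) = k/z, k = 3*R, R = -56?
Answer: 68944211/481 ≈ 1.4334e+5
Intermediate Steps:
k = -168 (k = 3*(-56) = -168)
t(z) = -168/z
143339 - t(-294/(-231) + (-162 - 18)/4) = 143339 - (-168)/(-294/(-231) + (-162 - 18)/4) = 143339 - (-168)/(-294*(-1/231) - 180*¼) = 143339 - (-168)/(14/11 - 45) = 143339 - (-168)/(-481/11) = 143339 - (-168)*(-11)/481 = 143339 - 1*1848/481 = 143339 - 1848/481 = 68944211/481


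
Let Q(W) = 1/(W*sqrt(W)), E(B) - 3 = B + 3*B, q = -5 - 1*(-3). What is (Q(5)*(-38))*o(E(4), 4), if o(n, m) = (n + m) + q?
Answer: -798*sqrt(5)/25 ≈ -71.375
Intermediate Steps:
q = -2 (q = -5 + 3 = -2)
E(B) = 3 + 4*B (E(B) = 3 + (B + 3*B) = 3 + 4*B)
o(n, m) = -2 + m + n (o(n, m) = (n + m) - 2 = (m + n) - 2 = -2 + m + n)
Q(W) = W**(-3/2) (Q(W) = 1/(W**(3/2)) = W**(-3/2))
(Q(5)*(-38))*o(E(4), 4) = (-38/5**(3/2))*(-2 + 4 + (3 + 4*4)) = ((sqrt(5)/25)*(-38))*(-2 + 4 + (3 + 16)) = (-38*sqrt(5)/25)*(-2 + 4 + 19) = -38*sqrt(5)/25*21 = -798*sqrt(5)/25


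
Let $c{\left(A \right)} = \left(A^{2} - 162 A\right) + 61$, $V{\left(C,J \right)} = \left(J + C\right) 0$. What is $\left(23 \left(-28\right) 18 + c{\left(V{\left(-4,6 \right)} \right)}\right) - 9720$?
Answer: $-21251$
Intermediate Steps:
$V{\left(C,J \right)} = 0$ ($V{\left(C,J \right)} = \left(C + J\right) 0 = 0$)
$c{\left(A \right)} = 61 + A^{2} - 162 A$
$\left(23 \left(-28\right) 18 + c{\left(V{\left(-4,6 \right)} \right)}\right) - 9720 = \left(23 \left(-28\right) 18 + \left(61 + 0^{2} - 0\right)\right) - 9720 = \left(\left(-644\right) 18 + \left(61 + 0 + 0\right)\right) - 9720 = \left(-11592 + 61\right) - 9720 = -11531 - 9720 = -21251$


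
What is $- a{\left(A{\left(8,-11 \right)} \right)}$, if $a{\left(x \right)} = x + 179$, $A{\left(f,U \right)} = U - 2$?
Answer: $-166$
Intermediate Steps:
$A{\left(f,U \right)} = -2 + U$
$a{\left(x \right)} = 179 + x$
$- a{\left(A{\left(8,-11 \right)} \right)} = - (179 - 13) = \left(-1\right) 166 = -166$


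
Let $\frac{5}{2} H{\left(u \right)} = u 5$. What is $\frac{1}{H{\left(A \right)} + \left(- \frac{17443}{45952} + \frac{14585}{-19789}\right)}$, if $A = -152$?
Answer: $- \frac{909344128}{277456004359} \approx -0.0032774$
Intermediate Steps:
$H{\left(u \right)} = 2 u$ ($H{\left(u \right)} = \frac{2 u 5}{5} = \frac{2 \cdot 5 u}{5} = 2 u$)
$\frac{1}{H{\left(A \right)} + \left(- \frac{17443}{45952} + \frac{14585}{-19789}\right)} = \frac{1}{2 \left(-152\right) + \left(- \frac{17443}{45952} + \frac{14585}{-19789}\right)} = \frac{1}{-304 + \left(\left(-17443\right) \frac{1}{45952} + 14585 \left(- \frac{1}{19789}\right)\right)} = \frac{1}{-304 - \frac{1015389447}{909344128}} = \frac{1}{- \frac{277456004359}{909344128}} = - \frac{909344128}{277456004359}$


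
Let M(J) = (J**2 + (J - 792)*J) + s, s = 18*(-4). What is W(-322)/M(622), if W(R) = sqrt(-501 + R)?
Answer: I*sqrt(823)/281072 ≈ 0.00010207*I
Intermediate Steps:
s = -72
M(J) = -72 + J**2 + J*(-792 + J) (M(J) = (J**2 + (J - 792)*J) - 72 = (J**2 + (-792 + J)*J) - 72 = (J**2 + J*(-792 + J)) - 72 = -72 + J**2 + J*(-792 + J))
W(-322)/M(622) = sqrt(-501 - 322)/(-72 - 792*622 + 2*622**2) = sqrt(-823)/(-72 - 492624 + 2*386884) = (I*sqrt(823))/(-72 - 492624 + 773768) = (I*sqrt(823))/281072 = (I*sqrt(823))*(1/281072) = I*sqrt(823)/281072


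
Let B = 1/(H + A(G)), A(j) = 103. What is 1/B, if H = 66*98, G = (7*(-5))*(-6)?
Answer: 6571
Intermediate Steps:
G = 210 (G = -35*(-6) = 210)
H = 6468
B = 1/6571 (B = 1/(6468 + 103) = 1/6571 ≈ 0.00015218)
1/B = 1/(1/6571) = 6571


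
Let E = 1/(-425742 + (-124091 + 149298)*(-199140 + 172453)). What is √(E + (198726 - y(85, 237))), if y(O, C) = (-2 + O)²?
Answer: √86920807490935411225686/673124951 ≈ 437.99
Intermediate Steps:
E = -1/673124951 (E = 1/(-425742 + 25207*(-26687)) = 1/(-425742 - 672699209) = 1/(-673124951) = -1/673124951 ≈ -1.4856e-9)
√(E + (198726 - y(85, 237))) = √(-1/673124951 + (198726 - (-2 + 85)²)) = √(-1/673124951 + (198726 - 1*83²)) = √(-1/673124951 + (198726 - 1*6889)) = √(-1/673124951 + (198726 - 6889)) = √(-1/673124951 + 191837) = √(129130271224986/673124951) = √86920807490935411225686/673124951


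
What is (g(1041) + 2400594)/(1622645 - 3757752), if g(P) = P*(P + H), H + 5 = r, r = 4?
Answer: -3483234/2135107 ≈ -1.6314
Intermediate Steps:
H = -1 (H = -5 + 4 = -1)
g(P) = P*(-1 + P) (g(P) = P*(P - 1) = P*(-1 + P))
(g(1041) + 2400594)/(1622645 - 3757752) = (1041*(-1 + 1041) + 2400594)/(1622645 - 3757752) = (1041*1040 + 2400594)/(-2135107) = (1082640 + 2400594)*(-1/2135107) = 3483234*(-1/2135107) = -3483234/2135107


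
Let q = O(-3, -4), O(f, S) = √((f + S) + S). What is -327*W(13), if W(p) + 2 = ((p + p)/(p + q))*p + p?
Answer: 327*(-11*√11 + 481*I)/(√11 - 13*I) ≈ -11579.0 + 2036.5*I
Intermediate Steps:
O(f, S) = √(f + 2*S) (O(f, S) = √((S + f) + S) = √(f + 2*S))
q = I*√11 (q = √(-3 + 2*(-4)) = √(-3 - 8) = √(-11) = I*√11 ≈ 3.3166*I)
W(p) = -2 + p + 2*p²/(p + I*√11) (W(p) = -2 + (((p + p)/(p + I*√11))*p + p) = -2 + (((2*p)/(p + I*√11))*p + p) = -2 + ((2*p/(p + I*√11))*p + p) = -2 + (2*p²/(p + I*√11) + p) = -2 + (p + 2*p²/(p + I*√11)) = -2 + p + 2*p²/(p + I*√11))
-327*W(13) = -327*(-2*13 + 3*13² - 2*I*√11 + I*13*√11)/(13 + I*√11) = -327*(-26 + 3*169 - 2*I*√11 + 13*I*√11)/(13 + I*√11) = -327*(-26 + 507 - 2*I*√11 + 13*I*√11)/(13 + I*√11) = -327*(481 + 11*I*√11)/(13 + I*√11)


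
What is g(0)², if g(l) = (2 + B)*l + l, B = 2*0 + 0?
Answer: 0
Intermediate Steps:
B = 0 (B = 0 + 0 = 0)
g(l) = 3*l (g(l) = (2 + 0)*l + l = 2*l + l = 3*l)
g(0)² = (3*0)² = 0² = 0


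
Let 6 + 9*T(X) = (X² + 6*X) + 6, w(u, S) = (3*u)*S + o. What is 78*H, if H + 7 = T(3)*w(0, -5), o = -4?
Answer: -1482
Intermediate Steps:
w(u, S) = -4 + 3*S*u (w(u, S) = (3*u)*S - 4 = 3*S*u - 4 = -4 + 3*S*u)
T(X) = X²/9 + 2*X/3 (T(X) = -⅔ + ((X² + 6*X) + 6)/9 = -⅔ + (6 + X² + 6*X)/9 = -⅔ + (⅔ + X²/9 + 2*X/3) = X²/9 + 2*X/3)
H = -19 (H = -7 + ((⅑)*3*(6 + 3))*(-4 + 3*(-5)*0) = -7 + ((⅑)*3*9)*(-4 + 0) = -7 + 3*(-4) = -7 - 12 = -19)
78*H = 78*(-19) = -1482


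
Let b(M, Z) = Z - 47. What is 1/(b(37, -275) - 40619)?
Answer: -1/40941 ≈ -2.4425e-5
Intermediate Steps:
b(M, Z) = -47 + Z
1/(b(37, -275) - 40619) = 1/((-47 - 275) - 40619) = 1/(-322 - 40619) = 1/(-40941) = -1/40941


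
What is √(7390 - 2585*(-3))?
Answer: √15145 ≈ 123.07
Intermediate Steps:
√(7390 - 2585*(-3)) = √(7390 + 7755) = √15145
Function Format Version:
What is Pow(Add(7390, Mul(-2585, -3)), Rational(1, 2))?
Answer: Pow(15145, Rational(1, 2)) ≈ 123.07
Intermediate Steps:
Pow(Add(7390, Mul(-2585, -3)), Rational(1, 2)) = Pow(Add(7390, 7755), Rational(1, 2)) = Pow(15145, Rational(1, 2))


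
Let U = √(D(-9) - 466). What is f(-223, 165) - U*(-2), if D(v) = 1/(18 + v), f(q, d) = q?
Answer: -223 + 2*I*√4193/3 ≈ -223.0 + 43.169*I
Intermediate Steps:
U = I*√4193/3 (U = √(1/(18 - 9) - 466) = √(1/9 - 466) = √(⅑ - 466) = √(-4193/9) = I*√4193/3 ≈ 21.584*I)
f(-223, 165) - U*(-2) = -223 - I*√4193/3*(-2) = -223 - (-2)*I*√4193/3 = -223 + 2*I*√4193/3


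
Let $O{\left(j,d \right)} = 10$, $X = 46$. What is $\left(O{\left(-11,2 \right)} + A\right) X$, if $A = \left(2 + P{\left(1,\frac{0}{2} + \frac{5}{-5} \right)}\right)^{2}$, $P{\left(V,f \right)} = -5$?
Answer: $874$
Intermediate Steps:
$A = 9$ ($A = \left(2 - 5\right)^{2} = \left(-3\right)^{2} = 9$)
$\left(O{\left(-11,2 \right)} + A\right) X = \left(10 + 9\right) 46 = 19 \cdot 46 = 874$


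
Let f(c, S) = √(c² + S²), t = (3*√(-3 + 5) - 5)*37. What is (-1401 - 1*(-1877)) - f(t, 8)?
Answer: 476 - √(58931 - 41070*√2) ≈ 446.86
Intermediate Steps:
t = -185 + 111*√2 (t = (3*√2 - 5)*37 = (-5 + 3*√2)*37 = -185 + 111*√2 ≈ -28.022)
f(c, S) = √(S² + c²)
(-1401 - 1*(-1877)) - f(t, 8) = (-1401 - 1*(-1877)) - √(8² + (-185 + 111*√2)²) = (-1401 + 1877) - √(64 + (-185 + 111*√2)²) = 476 - √(64 + (-185 + 111*√2)²)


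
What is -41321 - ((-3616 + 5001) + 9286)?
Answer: -51992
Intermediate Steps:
-41321 - ((-3616 + 5001) + 9286) = -41321 - (1385 + 9286) = -41321 - 1*10671 = -41321 - 10671 = -51992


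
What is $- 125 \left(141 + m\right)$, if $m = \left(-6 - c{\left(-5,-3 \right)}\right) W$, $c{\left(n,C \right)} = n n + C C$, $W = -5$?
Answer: $-42625$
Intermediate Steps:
$c{\left(n,C \right)} = C^{2} + n^{2}$ ($c{\left(n,C \right)} = n^{2} + C^{2} = C^{2} + n^{2}$)
$m = 200$ ($m = \left(-6 - \left(\left(-3\right)^{2} + \left(-5\right)^{2}\right)\right) \left(-5\right) = \left(-6 - \left(9 + 25\right)\right) \left(-5\right) = \left(-6 - 34\right) \left(-5\right) = \left(-40\right) \left(-5\right) = 200$)
$- 125 \left(141 + m\right) = - 125 \left(141 + 200\right) = \left(-125\right) 341 = -42625$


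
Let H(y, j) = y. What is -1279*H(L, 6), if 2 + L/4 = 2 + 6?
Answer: -30696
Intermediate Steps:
L = 24 (L = -8 + 4*(2 + 6) = -8 + 4*8 = -8 + 32 = 24)
-1279*H(L, 6) = -1279*24 = -30696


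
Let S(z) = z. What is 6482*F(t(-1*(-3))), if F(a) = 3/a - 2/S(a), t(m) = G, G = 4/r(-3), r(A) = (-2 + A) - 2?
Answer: -22687/2 ≈ -11344.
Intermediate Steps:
r(A) = -4 + A
G = -4/7 (G = 4/(-4 - 3) = 4/(-7) = 4*(-⅐) = -4/7 ≈ -0.57143)
t(m) = -4/7
F(a) = 1/a (F(a) = 3/a - 2/a = 1/a)
6482*F(t(-1*(-3))) = 6482/(-4/7) = 6482*(-7/4) = -22687/2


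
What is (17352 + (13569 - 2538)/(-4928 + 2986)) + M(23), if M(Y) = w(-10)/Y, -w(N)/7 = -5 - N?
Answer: 774722749/44666 ≈ 17345.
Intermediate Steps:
w(N) = 35 + 7*N (w(N) = -7*(-5 - N) = 35 + 7*N)
M(Y) = -35/Y (M(Y) = (35 + 7*(-10))/Y = (35 - 70)/Y = -35/Y)
(17352 + (13569 - 2538)/(-4928 + 2986)) + M(23) = (17352 + (13569 - 2538)/(-4928 + 2986)) - 35/23 = (17352 + 11031/(-1942)) - 35*1/23 = (17352 + 11031*(-1/1942)) - 35/23 = (17352 - 11031/1942) - 35/23 = 33686553/1942 - 35/23 = 774722749/44666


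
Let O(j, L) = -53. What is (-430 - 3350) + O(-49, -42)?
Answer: -3833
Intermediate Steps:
(-430 - 3350) + O(-49, -42) = (-430 - 3350) - 53 = -3780 - 53 = -3833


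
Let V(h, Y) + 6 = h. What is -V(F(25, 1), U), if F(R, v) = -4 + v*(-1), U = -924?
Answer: 11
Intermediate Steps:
F(R, v) = -4 - v
V(h, Y) = -6 + h
-V(F(25, 1), U) = -(-6 + (-4 - 1*1)) = -(-6 + (-4 - 1)) = -(-6 - 5) = -1*(-11) = 11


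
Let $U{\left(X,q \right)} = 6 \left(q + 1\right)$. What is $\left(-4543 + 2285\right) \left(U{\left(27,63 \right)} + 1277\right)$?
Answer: $-3750538$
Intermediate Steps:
$U{\left(X,q \right)} = 6 + 6 q$ ($U{\left(X,q \right)} = 6 \left(1 + q\right) = 6 + 6 q$)
$\left(-4543 + 2285\right) \left(U{\left(27,63 \right)} + 1277\right) = \left(-4543 + 2285\right) \left(\left(6 + 6 \cdot 63\right) + 1277\right) = - 2258 \left(\left(6 + 378\right) + 1277\right) = - 2258 \left(384 + 1277\right) = \left(-2258\right) 1661 = -3750538$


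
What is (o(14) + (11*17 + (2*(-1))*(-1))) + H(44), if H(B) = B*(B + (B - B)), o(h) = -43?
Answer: 2082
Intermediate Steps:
H(B) = B² (H(B) = B*(B + 0) = B*B = B²)
(o(14) + (11*17 + (2*(-1))*(-1))) + H(44) = (-43 + (11*17 + (2*(-1))*(-1))) + 44² = (-43 + (187 - 2*(-1))) + 1936 = (-43 + (187 + 2)) + 1936 = (-43 + 189) + 1936 = 146 + 1936 = 2082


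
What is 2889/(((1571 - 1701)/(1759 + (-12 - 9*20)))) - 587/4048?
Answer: -9162813667/263120 ≈ -34824.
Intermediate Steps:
2889/(((1571 - 1701)/(1759 + (-12 - 9*20)))) - 587/4048 = 2889/((-130/(1759 + (-12 - 180)))) - 587*1/4048 = 2889/((-130/(1759 - 192))) - 587/4048 = 2889/((-130/1567)) - 587/4048 = 2889/((-130*1/1567)) - 587/4048 = 2889/(-130/1567) - 587/4048 = 2889*(-1567/130) - 587/4048 = -4527063/130 - 587/4048 = -9162813667/263120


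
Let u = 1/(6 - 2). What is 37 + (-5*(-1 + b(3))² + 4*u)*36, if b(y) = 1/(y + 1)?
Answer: -113/4 ≈ -28.250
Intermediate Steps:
u = ¼ (u = 1/4 = ¼ ≈ 0.25000)
b(y) = 1/(1 + y)
37 + (-5*(-1 + b(3))² + 4*u)*36 = 37 + (-5*(-1 + 1/(1 + 3))² + 4*(¼))*36 = 37 + (-5*(-1 + 1/4)² + 1)*36 = 37 + (-5*(-1 + ¼)² + 1)*36 = 37 + (-5*(-¾)² + 1)*36 = 37 + (-5*9/16 + 1)*36 = 37 + (-45/16 + 1)*36 = 37 - 29/16*36 = 37 - 261/4 = -113/4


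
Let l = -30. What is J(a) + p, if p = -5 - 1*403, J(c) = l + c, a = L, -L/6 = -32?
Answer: -246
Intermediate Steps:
L = 192 (L = -6*(-32) = 192)
a = 192
J(c) = -30 + c
p = -408 (p = -5 - 403 = -408)
J(a) + p = (-30 + 192) - 408 = 162 - 408 = -246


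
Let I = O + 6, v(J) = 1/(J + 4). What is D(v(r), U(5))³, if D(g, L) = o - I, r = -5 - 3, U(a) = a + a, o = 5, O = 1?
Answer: -8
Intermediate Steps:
U(a) = 2*a
r = -8
v(J) = 1/(4 + J)
I = 7 (I = 1 + 6 = 7)
D(g, L) = -2 (D(g, L) = 5 - 1*7 = 5 - 7 = -2)
D(v(r), U(5))³ = (-2)³ = -8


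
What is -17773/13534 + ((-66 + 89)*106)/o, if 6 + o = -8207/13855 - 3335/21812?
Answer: -10007761476095257/27588369699846 ≈ -362.75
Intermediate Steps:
o = -2038449069/302205260 (o = -6 + (-8207/13855 - 3335/21812) = -6 - 225217509/302205260 = -2038449069/302205260 ≈ -6.7452)
-17773/13534 + ((-66 + 89)*106)/o = -17773/13534 + ((-66 + 89)*106)/(-2038449069/302205260) = -17773*1/13534 + (23*106)*(-302205260/2038449069) = -17773/13534 + 2438*(-302205260/2038449069) = -17773/13534 - 736776423880/2038449069 = -10007761476095257/27588369699846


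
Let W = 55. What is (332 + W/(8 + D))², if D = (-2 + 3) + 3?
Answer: 16313521/144 ≈ 1.1329e+5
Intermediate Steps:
D = 4 (D = 1 + 3 = 4)
(332 + W/(8 + D))² = (332 + 55/(8 + 4))² = (332 + 55/12)² = (4039/12)² = 16313521/144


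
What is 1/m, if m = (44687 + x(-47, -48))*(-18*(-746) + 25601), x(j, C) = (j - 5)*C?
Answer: 1/1841505307 ≈ 5.4303e-10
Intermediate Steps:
x(j, C) = C*(-5 + j) (x(j, C) = (-5 + j)*C = C*(-5 + j))
m = 1841505307 (m = (44687 - 48*(-5 - 47))*(-18*(-746) + 25601) = (44687 - 48*(-52))*(13428 + 25601) = (44687 + 2496)*39029 = 47183*39029 = 1841505307)
1/m = 1/1841505307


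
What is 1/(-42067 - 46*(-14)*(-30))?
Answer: -1/61387 ≈ -1.6290e-5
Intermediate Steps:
1/(-42067 - 46*(-14)*(-30)) = 1/(-42067 + 644*(-30)) = 1/(-42067 - 19320) = 1/(-61387) = -1/61387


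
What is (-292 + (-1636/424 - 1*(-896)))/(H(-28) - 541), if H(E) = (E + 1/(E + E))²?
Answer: 19949664/8110961 ≈ 2.4596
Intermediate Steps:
H(E) = (E + 1/(2*E))²
(-292 + (-1636/424 - 1*(-896)))/(H(-28) - 541) = (-292 + (-1636/424 - 1*(-896)))/((¼)*(1 + 2*(-28)²)²/(-28)² - 541) = (-292 + (-1636*1/424 + 896))/((¼)*(1/784)*(1 + 2*784)² - 541) = (-292 + (-409/106 + 896))/((¼)*(1/784)*(1 + 1568)² - 541) = (-292 + 94567/106)/((¼)*(1/784)*1569² - 541) = 63615/(106*((¼)*(1/784)*2461761 - 541)) = 63615/(106*(2461761/3136 - 541)) = 63615/(106*(765185/3136)) = (63615/106)*(3136/765185) = 19949664/8110961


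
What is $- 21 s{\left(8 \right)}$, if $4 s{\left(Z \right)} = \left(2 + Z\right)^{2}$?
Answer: $-525$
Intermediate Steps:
$s{\left(Z \right)} = \frac{\left(2 + Z\right)^{2}}{4}$
$- 21 s{\left(8 \right)} = - 21 \frac{\left(2 + 8\right)^{2}}{4} = - 21 \frac{10^{2}}{4} = - 21 \cdot \frac{1}{4} \cdot 100 = \left(-21\right) 25 = -525$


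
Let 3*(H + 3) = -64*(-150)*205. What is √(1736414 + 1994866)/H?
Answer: 4*√233205/655997 ≈ 0.0029446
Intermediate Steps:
H = 655997 (H = -3 + (-64*(-150)*205)/3 = -3 + (9600*205)/3 = -3 + (⅓)*1968000 = -3 + 656000 = 655997)
√(1736414 + 1994866)/H = √(1736414 + 1994866)/655997 = √3731280*(1/655997) = (4*√233205)*(1/655997) = 4*√233205/655997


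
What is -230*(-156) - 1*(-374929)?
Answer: 410809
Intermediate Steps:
-230*(-156) - 1*(-374929) = 35880 + 374929 = 410809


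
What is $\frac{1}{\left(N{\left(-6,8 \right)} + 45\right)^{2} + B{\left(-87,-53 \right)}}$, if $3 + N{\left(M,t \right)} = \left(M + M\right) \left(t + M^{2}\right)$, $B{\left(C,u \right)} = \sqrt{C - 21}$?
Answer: $\frac{2187}{516560653} - \frac{i \sqrt{3}}{9298091754} \approx 4.2338 \cdot 10^{-6} - 1.8628 \cdot 10^{-10} i$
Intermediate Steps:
$B{\left(C,u \right)} = \sqrt{-21 + C}$
$N{\left(M,t \right)} = -3 + 2 M \left(t + M^{2}\right)$ ($N{\left(M,t \right)} = -3 + \left(M + M\right) \left(t + M^{2}\right) = -3 + 2 M \left(t + M^{2}\right)$)
$\frac{1}{\left(N{\left(-6,8 \right)} + 45\right)^{2} + B{\left(-87,-53 \right)}} = \frac{1}{\left(\left(-3 + 2 \left(-6\right)^{3} + 2 \left(-6\right) 8\right) + 45\right)^{2} + \sqrt{-21 - 87}} = \frac{1}{\left(\left(-3 + 2 \left(-216\right) - 96\right) + 45\right)^{2} + \sqrt{-108}} = \frac{1}{\left(\left(-3 - 432 - 96\right) + 45\right)^{2} + 6 i \sqrt{3}} = \frac{1}{\left(-531 + 45\right)^{2} + 6 i \sqrt{3}} = \frac{1}{\left(-486\right)^{2} + 6 i \sqrt{3}} = \frac{1}{236196 + 6 i \sqrt{3}}$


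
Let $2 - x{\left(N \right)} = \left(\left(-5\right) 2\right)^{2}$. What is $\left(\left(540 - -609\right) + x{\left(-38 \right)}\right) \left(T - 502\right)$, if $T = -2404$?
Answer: $-3054206$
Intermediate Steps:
$x{\left(N \right)} = -98$ ($x{\left(N \right)} = 2 - \left(\left(-5\right) 2\right)^{2} = 2 - \left(-10\right)^{2} = 2 - 100 = -98$)
$\left(\left(540 - -609\right) + x{\left(-38 \right)}\right) \left(T - 502\right) = \left(\left(540 - -609\right) - 98\right) \left(-2404 - 502\right) = \left(\left(540 + 609\right) - 98\right) \left(-2906\right) = \left(1149 - 98\right) \left(-2906\right) = 1051 \left(-2906\right) = -3054206$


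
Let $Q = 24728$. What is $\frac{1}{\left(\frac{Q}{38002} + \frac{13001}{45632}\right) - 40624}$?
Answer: $- \frac{867053632}{35222375520319} \approx -2.4617 \cdot 10^{-5}$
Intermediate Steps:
$\frac{1}{\left(\frac{Q}{38002} + \frac{13001}{45632}\right) - 40624} = \frac{1}{\left(\frac{24728}{38002} + \frac{13001}{45632}\right) - 40624} = \frac{1}{\left(24728 \cdot \frac{1}{38002} + 13001 \cdot \frac{1}{45632}\right) - 40624} = \frac{1}{\left(\frac{12364}{19001} + \frac{13001}{45632}\right) - 40624} = \frac{1}{\frac{811226049}{867053632} - 40624} = \frac{1}{- \frac{35222375520319}{867053632}} = - \frac{867053632}{35222375520319}$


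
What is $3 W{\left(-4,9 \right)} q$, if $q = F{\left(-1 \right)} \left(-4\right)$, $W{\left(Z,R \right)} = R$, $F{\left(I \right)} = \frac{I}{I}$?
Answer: $-108$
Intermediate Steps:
$F{\left(I \right)} = 1$
$q = -4$ ($q = 1 \left(-4\right) = -4$)
$3 W{\left(-4,9 \right)} q = 3 \cdot 9 \left(-4\right) = 27 \left(-4\right) = -108$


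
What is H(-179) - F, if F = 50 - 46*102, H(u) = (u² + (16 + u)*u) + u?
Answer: 65681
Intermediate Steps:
H(u) = u + u² + u*(16 + u) (H(u) = (u² + u*(16 + u)) + u = u + u² + u*(16 + u))
F = -4642 (F = 50 - 4692 = -4642)
H(-179) - F = -179*(17 + 2*(-179)) - 1*(-4642) = -179*(17 - 358) + 4642 = -179*(-341) + 4642 = 61039 + 4642 = 65681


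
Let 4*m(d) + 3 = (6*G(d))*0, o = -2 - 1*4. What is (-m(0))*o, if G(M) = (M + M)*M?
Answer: -9/2 ≈ -4.5000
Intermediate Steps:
G(M) = 2*M² (G(M) = (2*M)*M = 2*M²)
o = -6 (o = -2 - 4 = -6)
m(d) = -¾ (m(d) = -¾ + ((6*(2*d²))*0)/4 = -¾ + ((12*d²)*0)/4 = -¾ + (¼)*0 = -¾ + 0 = -¾)
(-m(0))*o = -1*(-¾)*(-6) = (¾)*(-6) = -9/2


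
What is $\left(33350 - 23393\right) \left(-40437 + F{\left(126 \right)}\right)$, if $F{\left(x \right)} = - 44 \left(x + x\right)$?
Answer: $-513034425$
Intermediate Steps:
$F{\left(x \right)} = - 88 x$ ($F{\left(x \right)} = - 44 \cdot 2 x = - 88 x$)
$\left(33350 - 23393\right) \left(-40437 + F{\left(126 \right)}\right) = \left(33350 - 23393\right) \left(-40437 - 11088\right) = 9957 \left(-40437 - 11088\right) = 9957 \left(-51525\right) = -513034425$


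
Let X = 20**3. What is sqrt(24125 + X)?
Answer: 5*sqrt(1285) ≈ 179.23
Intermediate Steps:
X = 8000
sqrt(24125 + X) = sqrt(24125 + 8000) = sqrt(32125) = 5*sqrt(1285)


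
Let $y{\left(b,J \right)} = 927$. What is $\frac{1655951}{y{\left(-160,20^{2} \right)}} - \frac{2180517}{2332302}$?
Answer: $\frac{1286718829981}{720681318} \approx 1785.4$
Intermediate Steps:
$\frac{1655951}{y{\left(-160,20^{2} \right)}} - \frac{2180517}{2332302} = \frac{1655951}{927} - \frac{2180517}{2332302} = 1655951 \cdot \frac{1}{927} - \frac{726839}{777434} = \frac{1655951}{927} - \frac{726839}{777434} = \frac{1286718829981}{720681318}$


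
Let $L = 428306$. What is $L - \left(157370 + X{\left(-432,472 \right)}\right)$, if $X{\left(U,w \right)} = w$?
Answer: $270464$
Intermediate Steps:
$L - \left(157370 + X{\left(-432,472 \right)}\right) = 428306 - 157842 = 270464$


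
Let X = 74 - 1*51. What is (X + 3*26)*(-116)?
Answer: -11716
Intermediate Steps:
X = 23 (X = 74 - 51 = 23)
(X + 3*26)*(-116) = (23 + 3*26)*(-116) = (23 + 78)*(-116) = 101*(-116) = -11716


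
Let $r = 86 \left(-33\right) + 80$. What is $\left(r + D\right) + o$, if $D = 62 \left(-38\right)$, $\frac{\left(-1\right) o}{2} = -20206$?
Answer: $35298$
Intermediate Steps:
$o = 40412$ ($o = \left(-2\right) \left(-20206\right) = 40412$)
$r = -2758$ ($r = -2838 + 80 = -2758$)
$D = -2356$
$\left(r + D\right) + o = \left(-2758 - 2356\right) + 40412 = -5114 + 40412 = 35298$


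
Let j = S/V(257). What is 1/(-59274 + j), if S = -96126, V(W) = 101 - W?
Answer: -26/1525103 ≈ -1.7048e-5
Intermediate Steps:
j = 16021/26 (j = -96126/(101 - 1*257) = -96126/(101 - 257) = -96126/(-156) = -96126*(-1/156) = 16021/26 ≈ 616.19)
1/(-59274 + j) = 1/(-59274 + 16021/26) = 1/(-1525103/26) = -26/1525103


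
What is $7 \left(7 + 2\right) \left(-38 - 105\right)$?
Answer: $-9009$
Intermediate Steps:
$7 \left(7 + 2\right) \left(-38 - 105\right) = 7 \cdot 9 \left(-143\right) = 63 \left(-143\right) = -9009$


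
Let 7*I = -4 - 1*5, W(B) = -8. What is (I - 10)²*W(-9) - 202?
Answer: -59826/49 ≈ -1220.9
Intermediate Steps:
I = -9/7 (I = (-4 - 1*5)/7 = (-4 - 5)/7 = (⅐)*(-9) = -9/7 ≈ -1.2857)
(I - 10)²*W(-9) - 202 = (-9/7 - 10)²*(-8) - 202 = (-79/7)²*(-8) - 202 = (6241/49)*(-8) - 202 = -49928/49 - 202 = -59826/49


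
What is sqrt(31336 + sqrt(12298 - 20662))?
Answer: sqrt(31336 + 2*I*sqrt(2091)) ≈ 177.02 + 0.2583*I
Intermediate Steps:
sqrt(31336 + sqrt(12298 - 20662)) = sqrt(31336 + sqrt(-8364)) = sqrt(31336 + 2*I*sqrt(2091))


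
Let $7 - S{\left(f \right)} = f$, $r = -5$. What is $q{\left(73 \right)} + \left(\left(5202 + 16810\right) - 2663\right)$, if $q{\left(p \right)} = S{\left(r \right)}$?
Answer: $19361$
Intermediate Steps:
$S{\left(f \right)} = 7 - f$
$q{\left(p \right)} = 12$ ($q{\left(p \right)} = 7 - -5 = 7 + 5 = 12$)
$q{\left(73 \right)} + \left(\left(5202 + 16810\right) - 2663\right) = 12 + \left(\left(5202 + 16810\right) - 2663\right) = 12 + \left(22012 - 2663\right) = 12 + 19349 = 19361$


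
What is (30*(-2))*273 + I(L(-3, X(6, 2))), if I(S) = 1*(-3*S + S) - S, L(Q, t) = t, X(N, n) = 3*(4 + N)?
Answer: -16470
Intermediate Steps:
X(N, n) = 12 + 3*N
I(S) = -3*S (I(S) = 1*(-2*S) - S = -2*S - S = -3*S)
(30*(-2))*273 + I(L(-3, X(6, 2))) = (30*(-2))*273 - 3*(12 + 3*6) = -60*273 - 3*(12 + 18) = -16380 - 3*30 = -16380 - 90 = -16470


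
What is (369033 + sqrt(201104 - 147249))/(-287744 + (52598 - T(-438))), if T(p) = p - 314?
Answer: -369033/234394 - sqrt(53855)/234394 ≈ -1.5754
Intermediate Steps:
T(p) = -314 + p
(369033 + sqrt(201104 - 147249))/(-287744 + (52598 - T(-438))) = (369033 + sqrt(201104 - 147249))/(-287744 + (52598 - (-314 - 438))) = (369033 + sqrt(53855))/(-287744 + (52598 - 1*(-752))) = (369033 + sqrt(53855))/(-287744 + (52598 + 752)) = (369033 + sqrt(53855))/(-287744 + 53350) = (369033 + sqrt(53855))/(-234394) = (369033 + sqrt(53855))*(-1/234394) = -369033/234394 - sqrt(53855)/234394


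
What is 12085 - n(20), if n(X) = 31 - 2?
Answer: 12056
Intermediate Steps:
n(X) = 29
12085 - n(20) = 12085 - 1*29 = 12085 - 29 = 12056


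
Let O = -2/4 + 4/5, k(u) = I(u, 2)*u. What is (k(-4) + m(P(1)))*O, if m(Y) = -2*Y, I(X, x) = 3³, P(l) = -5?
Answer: -147/5 ≈ -29.400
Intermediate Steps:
I(X, x) = 27
k(u) = 27*u
O = 3/10 (O = -2*¼ + 4*(⅕) = -½ + ⅘ = 3/10 ≈ 0.30000)
(k(-4) + m(P(1)))*O = (27*(-4) - 2*(-5))*(3/10) = (-108 + 10)*(3/10) = -98*3/10 = -147/5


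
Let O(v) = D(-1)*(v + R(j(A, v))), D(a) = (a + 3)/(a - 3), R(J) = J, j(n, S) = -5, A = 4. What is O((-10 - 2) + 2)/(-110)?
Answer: -3/44 ≈ -0.068182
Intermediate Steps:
D(a) = (3 + a)/(-3 + a)
O(v) = 5/2 - v/2 (O(v) = ((3 - 1)/(-3 - 1))*(v - 5) = (2/(-4))*(-5 + v) = (-¼*2)*(-5 + v) = -(-5 + v)/2 = 5/2 - v/2)
O((-10 - 2) + 2)/(-110) = (5/2 - ((-10 - 2) + 2)/2)/(-110) = (5/2 - (-12 + 2)/2)*(-1/110) = (5/2 - ½*(-10))*(-1/110) = (5/2 + 5)*(-1/110) = (15/2)*(-1/110) = -3/44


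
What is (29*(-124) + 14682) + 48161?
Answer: 59247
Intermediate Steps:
(29*(-124) + 14682) + 48161 = (-3596 + 14682) + 48161 = 11086 + 48161 = 59247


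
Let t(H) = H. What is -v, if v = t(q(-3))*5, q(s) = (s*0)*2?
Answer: 0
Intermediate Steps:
q(s) = 0 (q(s) = 0*2 = 0)
v = 0 (v = 0*5 = 0)
-v = -1*0 = 0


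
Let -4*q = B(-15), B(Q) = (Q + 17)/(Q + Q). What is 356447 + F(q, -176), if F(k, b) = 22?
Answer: 356469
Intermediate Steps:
B(Q) = (17 + Q)/(2*Q) (B(Q) = (17 + Q)/((2*Q)) = (17 + Q)*(1/(2*Q)) = (17 + Q)/(2*Q))
q = 1/60 (q = -(17 - 15)/(8*(-15)) = -(-1)*2/(8*15) = -¼*(-1/15) = 1/60 ≈ 0.016667)
356447 + F(q, -176) = 356447 + 22 = 356469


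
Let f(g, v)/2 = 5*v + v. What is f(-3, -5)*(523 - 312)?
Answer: -12660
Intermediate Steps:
f(g, v) = 12*v (f(g, v) = 2*(5*v + v) = 2*(6*v) = 12*v)
f(-3, -5)*(523 - 312) = (12*(-5))*(523 - 312) = -60*211 = -12660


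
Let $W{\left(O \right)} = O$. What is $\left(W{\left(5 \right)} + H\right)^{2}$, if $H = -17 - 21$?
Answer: $1089$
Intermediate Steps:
$H = -38$ ($H = -17 - 21 = -38$)
$\left(W{\left(5 \right)} + H\right)^{2} = \left(5 - 38\right)^{2} = \left(-33\right)^{2} = 1089$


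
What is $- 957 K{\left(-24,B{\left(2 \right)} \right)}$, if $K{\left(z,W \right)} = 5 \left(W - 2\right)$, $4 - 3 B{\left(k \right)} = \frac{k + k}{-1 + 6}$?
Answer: $4466$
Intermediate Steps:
$B{\left(k \right)} = \frac{4}{3} - \frac{2 k}{15}$ ($B{\left(k \right)} = \frac{4}{3} - \frac{\left(k + k\right) \frac{1}{-1 + 6}}{3} = \frac{4}{3} - \frac{2 k \frac{1}{5}}{3} = \frac{4}{3} - \frac{\frac{2}{5} k}{3} = \frac{4}{3} - \frac{2 k}{15}$)
$K{\left(z,W \right)} = -10 + 5 W$ ($K{\left(z,W \right)} = 5 \left(-2 + W\right) = -10 + 5 W$)
$- 957 K{\left(-24,B{\left(2 \right)} \right)} = - 957 \left(-10 + 5 \left(\frac{4}{3} - \frac{4}{15}\right)\right) = - 957 \left(-10 + 5 \cdot \frac{16}{15}\right) = - 957 \left(-10 + \frac{16}{3}\right) = \left(-957\right) \left(- \frac{14}{3}\right) = 4466$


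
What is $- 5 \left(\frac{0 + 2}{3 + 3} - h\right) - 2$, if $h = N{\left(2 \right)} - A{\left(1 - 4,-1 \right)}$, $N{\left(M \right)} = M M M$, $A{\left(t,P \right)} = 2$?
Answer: $\frac{79}{3} \approx 26.333$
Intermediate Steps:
$N{\left(M \right)} = M^{3}$ ($N{\left(M \right)} = M^{2} M = M^{3}$)
$h = 6$ ($h = 2^{3} - 2 = 8 - 2 = 6$)
$- 5 \left(\frac{0 + 2}{3 + 3} - h\right) - 2 = - 5 \left(\frac{0 + 2}{3 + 3} - 6\right) - 2 = - 5 \left(\frac{2}{6} - 6\right) - 2 = - 5 \left(2 \cdot \frac{1}{6} - 6\right) - 2 = - 5 \left(\frac{1}{3} - 6\right) - 2 = \left(-5\right) \left(- \frac{17}{3}\right) - 2 = \frac{85}{3} - 2 = \frac{79}{3}$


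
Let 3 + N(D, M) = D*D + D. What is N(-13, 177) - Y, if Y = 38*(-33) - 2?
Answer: 1409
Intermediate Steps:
N(D, M) = -3 + D + D² (N(D, M) = -3 + (D*D + D) = -3 + (D² + D) = -3 + (D + D²) = -3 + D + D²)
Y = -1256 (Y = -1254 - 2 = -1256)
N(-13, 177) - Y = (-3 - 13 + (-13)²) - 1*(-1256) = (-3 - 13 + 169) + 1256 = 153 + 1256 = 1409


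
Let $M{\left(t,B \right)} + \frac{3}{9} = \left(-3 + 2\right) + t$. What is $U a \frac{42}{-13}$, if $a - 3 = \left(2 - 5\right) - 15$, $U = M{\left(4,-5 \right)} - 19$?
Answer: $- \frac{10290}{13} \approx -791.54$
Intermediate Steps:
$M{\left(t,B \right)} = - \frac{4}{3} + t$ ($M{\left(t,B \right)} = - \frac{1}{3} + \left(\left(-3 + 2\right) + t\right) = - \frac{1}{3} + \left(-1 + t\right) = - \frac{4}{3} + t$)
$U = - \frac{49}{3}$ ($U = \left(- \frac{4}{3} + 4\right) - 19 = \frac{8}{3} - 19 = - \frac{49}{3} \approx -16.333$)
$a = -15$ ($a = 3 + \left(\left(2 - 5\right) - 15\right) = 3 - 18 = -15$)
$U a \frac{42}{-13} = \left(- \frac{49}{3}\right) \left(-15\right) \frac{42}{-13} = 245 \cdot 42 \left(- \frac{1}{13}\right) = 245 \left(- \frac{42}{13}\right) = - \frac{10290}{13}$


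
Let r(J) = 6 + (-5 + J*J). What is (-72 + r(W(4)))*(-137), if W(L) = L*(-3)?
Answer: -10001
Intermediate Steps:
W(L) = -3*L
r(J) = 1 + J² (r(J) = 6 + (-5 + J²) = 1 + J²)
(-72 + r(W(4)))*(-137) = (-72 + (1 + (-3*4)²))*(-137) = (-72 + (1 + (-12)²))*(-137) = (-72 + (1 + 144))*(-137) = (-72 + 145)*(-137) = 73*(-137) = -10001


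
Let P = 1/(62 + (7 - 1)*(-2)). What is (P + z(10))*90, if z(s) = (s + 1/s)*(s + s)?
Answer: 90909/5 ≈ 18182.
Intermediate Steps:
z(s) = 2*s*(s + 1/s) (z(s) = (s + 1/s)*(2*s) = 2*s*(s + 1/s))
P = 1/50 (P = 1/(62 + 6*(-2)) = 1/(62 - 12) = 1/50 ≈ 0.020000)
(P + z(10))*90 = (1/50 + (2 + 2*10**2))*90 = (1/50 + (2 + 2*100))*90 = (1/50 + (2 + 200))*90 = (1/50 + 202)*90 = (10101/50)*90 = 90909/5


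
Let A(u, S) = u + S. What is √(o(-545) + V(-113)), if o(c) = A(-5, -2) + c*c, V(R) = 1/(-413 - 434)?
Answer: 13*√10420235/77 ≈ 544.99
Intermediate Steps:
V(R) = -1/847 (V(R) = 1/(-847) = -1/847)
A(u, S) = S + u
o(c) = -7 + c² (o(c) = (-2 - 5) + c*c = -7 + c²)
√(o(-545) + V(-113)) = √((-7 + (-545)²) - 1/847) = √((-7 + 297025) - 1/847) = √(297018 - 1/847) = √(251574245/847) = 13*√10420235/77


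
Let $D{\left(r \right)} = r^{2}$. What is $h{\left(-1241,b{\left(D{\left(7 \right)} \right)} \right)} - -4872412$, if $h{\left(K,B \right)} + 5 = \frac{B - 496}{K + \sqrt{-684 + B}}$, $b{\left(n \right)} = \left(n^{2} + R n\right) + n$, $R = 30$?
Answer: $\frac{7488130086731}{1536845} - \frac{6848 \sqrt{809}}{1536845} \approx 4.8724 \cdot 10^{6}$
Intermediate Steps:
$b{\left(n \right)} = n^{2} + 31 n$ ($b{\left(n \right)} = \left(n^{2} + 30 n\right) + n = n^{2} + 31 n$)
$h{\left(K,B \right)} = -5 + \frac{-496 + B}{K + \sqrt{-684 + B}}$ ($h{\left(K,B \right)} = -5 + \frac{B - 496}{K + \sqrt{-684 + B}} = -5 + \frac{-496 + B}{K + \sqrt{-684 + B}}$)
$h{\left(-1241,b{\left(D{\left(7 \right)} \right)} \right)} - -4872412 = \frac{-496 + 7^{2} \left(31 + 7^{2}\right) - -6205 - 5 \sqrt{-684 + 7^{2} \left(31 + 7^{2}\right)}}{-1241 + \sqrt{-684 + 7^{2} \left(31 + 7^{2}\right)}} - -4872412 = \frac{-496 + 49 \left(31 + 49\right) + 6205 - 5 \sqrt{-684 + 49 \left(31 + 49\right)}}{-1241 + \sqrt{-684 + 49 \left(31 + 49\right)}} + 4872412 = \frac{-496 + 49 \cdot 80 + 6205 - 5 \sqrt{-684 + 49 \cdot 80}}{-1241 + \sqrt{-684 + 49 \cdot 80}} + 4872412 = \frac{-496 + 3920 + 6205 - 5 \sqrt{-684 + 3920}}{-1241 + \sqrt{-684 + 3920}} + 4872412 = \frac{-496 + 3920 + 6205 - 5 \sqrt{3236}}{-1241 + \sqrt{3236}} + 4872412 = \frac{-496 + 3920 + 6205 - 5 \cdot 2 \sqrt{809}}{-1241 + 2 \sqrt{809}} + 4872412 = \frac{-496 + 3920 + 6205 - 10 \sqrt{809}}{-1241 + 2 \sqrt{809}} + 4872412 = \frac{9629 - 10 \sqrt{809}}{-1241 + 2 \sqrt{809}} + 4872412 = 4872412 + \frac{9629 - 10 \sqrt{809}}{-1241 + 2 \sqrt{809}}$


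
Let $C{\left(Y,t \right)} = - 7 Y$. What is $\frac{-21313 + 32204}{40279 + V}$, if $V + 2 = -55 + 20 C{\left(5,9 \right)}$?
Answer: $\frac{10891}{39522} \approx 0.27557$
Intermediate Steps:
$V = -757$ ($V = -2 + \left(-55 + 20 \left(\left(-7\right) 5\right)\right) = -2 + \left(-55 + 20 \left(-35\right)\right) = -2 - 755 = -757$)
$\frac{-21313 + 32204}{40279 + V} = \frac{-21313 + 32204}{40279 - 757} = \frac{10891}{39522}$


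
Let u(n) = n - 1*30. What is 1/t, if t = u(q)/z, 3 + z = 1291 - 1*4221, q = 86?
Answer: -419/8 ≈ -52.375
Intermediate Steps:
z = -2933 (z = -3 + (1291 - 1*4221) = -3 + (1291 - 4221) = -3 - 2930 = -2933)
u(n) = -30 + n (u(n) = n - 30 = -30 + n)
t = -8/419 (t = (-30 + 86)/(-2933) = 56*(-1/2933) = -8/419 ≈ -0.019093)
1/t = 1/(-8/419) = -419/8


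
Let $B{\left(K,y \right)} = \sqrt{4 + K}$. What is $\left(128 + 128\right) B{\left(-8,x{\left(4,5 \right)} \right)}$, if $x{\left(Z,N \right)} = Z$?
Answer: $512 i \approx 512.0 i$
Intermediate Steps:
$\left(128 + 128\right) B{\left(-8,x{\left(4,5 \right)} \right)} = \left(128 + 128\right) \sqrt{4 - 8} = 256 \sqrt{-4} = 256 \cdot 2 i = 512 i$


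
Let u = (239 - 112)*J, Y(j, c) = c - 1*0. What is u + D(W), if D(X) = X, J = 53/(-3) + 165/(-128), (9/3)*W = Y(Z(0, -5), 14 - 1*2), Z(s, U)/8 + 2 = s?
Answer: -922897/384 ≈ -2403.4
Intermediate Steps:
Z(s, U) = -16 + 8*s
Y(j, c) = c (Y(j, c) = c + 0 = c)
W = 4 (W = (14 - 1*2)/3 = (14 - 2)/3 = (1/3)*12 = 4)
J = -7279/384 (J = 53*(-1/3) + 165*(-1/128) = -53/3 - 165/128 = -7279/384 ≈ -18.956)
u = -924433/384 (u = (239 - 112)*(-7279/384) = 127*(-7279/384) = -924433/384 ≈ -2407.4)
u + D(W) = -924433/384 + 4 = -922897/384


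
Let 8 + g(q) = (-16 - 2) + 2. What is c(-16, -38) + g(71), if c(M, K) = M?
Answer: -40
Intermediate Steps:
g(q) = -24 (g(q) = -8 + ((-16 - 2) + 2) = -8 + (-18 + 2) = -8 - 16 = -24)
c(-16, -38) + g(71) = -16 - 24 = -40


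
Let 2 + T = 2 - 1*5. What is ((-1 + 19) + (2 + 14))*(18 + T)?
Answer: 442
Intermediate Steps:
T = -5 (T = -2 + (2 - 1*5) = -2 + (2 - 5) = -2 - 3 = -5)
((-1 + 19) + (2 + 14))*(18 + T) = ((-1 + 19) + (2 + 14))*(18 - 5) = (18 + 16)*13 = 34*13 = 442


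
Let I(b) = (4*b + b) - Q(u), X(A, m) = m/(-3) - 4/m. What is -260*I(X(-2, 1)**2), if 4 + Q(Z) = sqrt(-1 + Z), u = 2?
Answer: -226720/9 ≈ -25191.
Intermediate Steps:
X(A, m) = -4/m - m/3 (X(A, m) = m*(-1/3) - 4/m = -m/3 - 4/m = -4/m - m/3)
Q(Z) = -4 + sqrt(-1 + Z)
I(b) = 3 + 5*b (I(b) = (4*b + b) - (-4 + sqrt(-1 + 2)) = 5*b - (-4 + sqrt(1)) = 5*b - (-4 + 1) = 5*b - 1*(-3) = 5*b + 3 = 3 + 5*b)
-260*I(X(-2, 1)**2) = -260*(3 + 5*(-4/1 - 1/3*1)**2) = -260*(3 + 5*(-4*1 - 1/3)**2) = -260*(3 + 5*(-4 - 1/3)**2) = -260*(3 + 5*(-13/3)**2) = -260*(3 + 5*(169/9)) = -260*(3 + 845/9) = -260*872/9 = -226720/9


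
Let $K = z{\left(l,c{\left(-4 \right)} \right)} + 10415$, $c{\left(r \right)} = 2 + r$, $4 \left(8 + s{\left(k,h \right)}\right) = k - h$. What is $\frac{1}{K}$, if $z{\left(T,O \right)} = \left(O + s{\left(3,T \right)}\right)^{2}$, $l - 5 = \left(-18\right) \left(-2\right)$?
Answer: $\frac{4}{43181} \approx 9.2633 \cdot 10^{-5}$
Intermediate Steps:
$s{\left(k,h \right)} = -8 - \frac{h}{4} + \frac{k}{4}$ ($s{\left(k,h \right)} = -8 + \frac{k - h}{4} = -8 - \left(- \frac{k}{4} + \frac{h}{4}\right) = -8 - \frac{h}{4} + \frac{k}{4}$)
$l = 41$ ($l = 5 - -36 = 5 + 36 = 41$)
$z{\left(T,O \right)} = \left(- \frac{29}{4} + O - \frac{T}{4}\right)^{2}$ ($z{\left(T,O \right)} = \left(O - \left(\frac{29}{4} + \frac{T}{4}\right)\right)^{2} = \left(- \frac{29}{4} + O - \frac{T}{4}\right)^{2}$)
$K = \frac{43181}{4}$ ($K = \frac{\left(29 + 41 - 4 \left(2 - 4\right)\right)^{2}}{16} + 10415 = \frac{\left(29 + 41 - -8\right)^{2}}{16} + 10415 = \frac{\left(29 + 41 + 8\right)^{2}}{16} + 10415 = \frac{78^{2}}{16} + 10415 = \frac{1}{16} \cdot 6084 + 10415 = \frac{1521}{4} + 10415 = \frac{43181}{4} \approx 10795.0$)
$\frac{1}{K} = \frac{1}{\frac{43181}{4}} = \frac{4}{43181}$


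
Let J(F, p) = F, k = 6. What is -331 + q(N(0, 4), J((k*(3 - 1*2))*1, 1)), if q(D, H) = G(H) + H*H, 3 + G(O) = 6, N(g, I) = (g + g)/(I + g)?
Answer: -292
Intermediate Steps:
N(g, I) = 2*g/(I + g) (N(g, I) = (2*g)/(I + g) = 2*g/(I + g))
G(O) = 3 (G(O) = -3 + 6 = 3)
q(D, H) = 3 + H**2 (q(D, H) = 3 + H*H = 3 + H**2)
-331 + q(N(0, 4), J((k*(3 - 1*2))*1, 1)) = -331 + (3 + ((6*(3 - 1*2))*1)**2) = -331 + (3 + ((6*(3 - 2))*1)**2) = -331 + (3 + ((6*1)*1)**2) = -331 + (3 + (6*1)**2) = -331 + (3 + 6**2) = -331 + (3 + 36) = -331 + 39 = -292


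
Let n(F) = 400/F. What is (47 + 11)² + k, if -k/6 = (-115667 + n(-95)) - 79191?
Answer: 22278208/19 ≈ 1.1725e+6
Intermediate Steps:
k = 22214292/19 (k = -6*((-115667 + 400/(-95)) - 79191) = -6*((-115667 + 400*(-1/95)) - 79191) = -6*((-115667 - 80/19) - 79191) = -6*(-2197753/19 - 79191) = -6*(-3702382/19) = 22214292/19 ≈ 1.1692e+6)
(47 + 11)² + k = (47 + 11)² + 22214292/19 = 58² + 22214292/19 = 3364 + 22214292/19 = 22278208/19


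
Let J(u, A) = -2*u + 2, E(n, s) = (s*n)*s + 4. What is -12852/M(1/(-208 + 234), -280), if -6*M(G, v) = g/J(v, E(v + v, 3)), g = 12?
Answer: 3611412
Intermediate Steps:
E(n, s) = 4 + n*s² (E(n, s) = (n*s)*s + 4 = n*s² + 4 = 4 + n*s²)
J(u, A) = 2 - 2*u
M(G, v) = -2/(2 - 2*v)
-12852/M(1/(-208 + 234), -280) = -12852/(1/(-1 - 280)) = -12852/(1/(-281)) = -12852/(-1/281) = -12852*(-281) = 3611412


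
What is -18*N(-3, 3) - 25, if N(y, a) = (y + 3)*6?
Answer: -25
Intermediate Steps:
N(y, a) = 18 + 6*y (N(y, a) = (3 + y)*6 = 18 + 6*y)
-18*N(-3, 3) - 25 = -18*(18 + 6*(-3)) - 25 = -18*(18 - 18) - 25 = -18*0 - 25 = 0 - 25 = -25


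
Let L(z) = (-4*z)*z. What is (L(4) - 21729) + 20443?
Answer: -1350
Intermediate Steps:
L(z) = -4*z²
(L(4) - 21729) + 20443 = (-4*4² - 21729) + 20443 = (-4*16 - 21729) + 20443 = (-64 - 21729) + 20443 = -21793 + 20443 = -1350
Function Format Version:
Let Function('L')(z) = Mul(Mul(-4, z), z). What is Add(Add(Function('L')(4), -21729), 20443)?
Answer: -1350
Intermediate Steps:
Function('L')(z) = Mul(-4, Pow(z, 2))
Add(Add(Function('L')(4), -21729), 20443) = Add(Add(Mul(-4, Pow(4, 2)), -21729), 20443) = Add(Add(Mul(-4, 16), -21729), 20443) = Add(Add(-64, -21729), 20443) = Add(-21793, 20443) = -1350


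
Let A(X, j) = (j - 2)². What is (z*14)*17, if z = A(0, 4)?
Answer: 952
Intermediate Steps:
A(X, j) = (-2 + j)²
z = 4 (z = (-2 + 4)² = 2² = 4)
(z*14)*17 = (4*14)*17 = 56*17 = 952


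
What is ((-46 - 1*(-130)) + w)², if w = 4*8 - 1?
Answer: 13225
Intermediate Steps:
w = 31 (w = 32 - 1 = 31)
((-46 - 1*(-130)) + w)² = ((-46 - 1*(-130)) + 31)² = ((-46 + 130) + 31)² = (84 + 31)² = 115² = 13225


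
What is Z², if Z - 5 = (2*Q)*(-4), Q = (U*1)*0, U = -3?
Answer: 25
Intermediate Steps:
Q = 0 (Q = -3*1*0 = -3*0 = 0)
Z = 5 (Z = 5 + (2*0)*(-4) = 5 + 0*(-4) = 5 + 0 = 5)
Z² = 5² = 25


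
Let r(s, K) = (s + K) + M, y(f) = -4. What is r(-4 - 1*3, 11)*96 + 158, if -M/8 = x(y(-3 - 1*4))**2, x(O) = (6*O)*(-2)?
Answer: -1768930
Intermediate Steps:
x(O) = -12*O
M = -18432 (M = -8*(-12*(-4))**2 = -8*48**2 = -8*2304 = -18432)
r(s, K) = -18432 + K + s (r(s, K) = (s + K) - 18432 = (K + s) - 18432 = -18432 + K + s)
r(-4 - 1*3, 11)*96 + 158 = (-18432 + 11 + (-4 - 1*3))*96 + 158 = (-18432 + 11 + (-4 - 3))*96 + 158 = (-18432 + 11 - 7)*96 + 158 = -18428*96 + 158 = -1769088 + 158 = -1768930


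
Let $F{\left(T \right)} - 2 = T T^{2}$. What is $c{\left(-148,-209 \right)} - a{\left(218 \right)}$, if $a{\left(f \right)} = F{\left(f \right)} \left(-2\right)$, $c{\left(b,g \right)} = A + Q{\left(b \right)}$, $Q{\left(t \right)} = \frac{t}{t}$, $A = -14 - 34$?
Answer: $20720421$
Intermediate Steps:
$F{\left(T \right)} = 2 + T^{3}$ ($F{\left(T \right)} = 2 + T T^{2} = 2 + T^{3}$)
$A = -48$
$Q{\left(t \right)} = 1$
$c{\left(b,g \right)} = -47$ ($c{\left(b,g \right)} = -48 + 1 = -47$)
$a{\left(f \right)} = -4 - 2 f^{3}$ ($a{\left(f \right)} = \left(2 + f^{3}\right) \left(-2\right) = -4 - 2 f^{3}$)
$c{\left(-148,-209 \right)} - a{\left(218 \right)} = -47 - \left(-4 - 2 \cdot 218^{3}\right) = -47 - \left(-4 - 20720464\right) = -47 - -20720468 = -47 + 20720468 = 20720421$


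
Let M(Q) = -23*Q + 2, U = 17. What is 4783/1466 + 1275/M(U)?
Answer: -8563/570274 ≈ -0.015016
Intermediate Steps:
M(Q) = 2 - 23*Q
4783/1466 + 1275/M(U) = 4783/1466 + 1275/(2 - 23*17) = 4783*(1/1466) + 1275/(2 - 391) = 4783/1466 + 1275/(-389) = 4783/1466 + 1275*(-1/389) = 4783/1466 - 1275/389 = -8563/570274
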